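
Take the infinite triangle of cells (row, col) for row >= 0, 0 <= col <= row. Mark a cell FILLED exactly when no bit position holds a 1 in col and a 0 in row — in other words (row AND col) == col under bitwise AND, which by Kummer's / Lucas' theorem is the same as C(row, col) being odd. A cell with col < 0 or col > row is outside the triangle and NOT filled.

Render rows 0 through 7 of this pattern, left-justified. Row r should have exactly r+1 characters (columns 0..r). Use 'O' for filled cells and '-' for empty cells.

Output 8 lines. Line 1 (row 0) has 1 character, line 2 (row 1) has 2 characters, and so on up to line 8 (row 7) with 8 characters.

Answer: O
OO
O-O
OOOO
O---O
OO--OO
O-O-O-O
OOOOOOOO

Derivation:
r0=0: O
r1=1: OO
r2=10: O-O
r3=11: OOOO
r4=100: O---O
r5=101: OO--OO
r6=110: O-O-O-O
r7=111: OOOOOOOO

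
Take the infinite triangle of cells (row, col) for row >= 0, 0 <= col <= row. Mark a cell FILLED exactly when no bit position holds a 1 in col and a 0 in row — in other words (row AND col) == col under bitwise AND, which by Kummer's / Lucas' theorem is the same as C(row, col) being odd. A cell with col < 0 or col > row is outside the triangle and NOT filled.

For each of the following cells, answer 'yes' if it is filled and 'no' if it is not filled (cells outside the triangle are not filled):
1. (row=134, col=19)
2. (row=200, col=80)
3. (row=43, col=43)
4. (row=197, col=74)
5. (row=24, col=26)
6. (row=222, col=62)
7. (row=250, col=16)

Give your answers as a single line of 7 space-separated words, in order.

(134,19): row=0b10000110, col=0b10011, row AND col = 0b10 = 2; 2 != 19 -> empty
(200,80): row=0b11001000, col=0b1010000, row AND col = 0b1000000 = 64; 64 != 80 -> empty
(43,43): row=0b101011, col=0b101011, row AND col = 0b101011 = 43; 43 == 43 -> filled
(197,74): row=0b11000101, col=0b1001010, row AND col = 0b1000000 = 64; 64 != 74 -> empty
(24,26): col outside [0, 24] -> not filled
(222,62): row=0b11011110, col=0b111110, row AND col = 0b11110 = 30; 30 != 62 -> empty
(250,16): row=0b11111010, col=0b10000, row AND col = 0b10000 = 16; 16 == 16 -> filled

Answer: no no yes no no no yes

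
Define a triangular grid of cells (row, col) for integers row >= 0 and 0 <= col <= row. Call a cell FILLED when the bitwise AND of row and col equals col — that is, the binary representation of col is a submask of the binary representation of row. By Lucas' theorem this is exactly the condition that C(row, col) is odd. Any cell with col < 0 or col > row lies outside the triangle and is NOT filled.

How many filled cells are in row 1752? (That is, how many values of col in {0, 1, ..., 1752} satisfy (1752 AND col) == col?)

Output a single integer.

Answer: 64

Derivation:
1752 in binary = 11011011000
popcount(1752) = number of 1-bits in 11011011000 = 6
A col c satisfies (1752 AND c) == c iff every set bit of c is also set in 1752; each of the 6 set bits of 1752 can independently be on or off in c.
count = 2^6 = 64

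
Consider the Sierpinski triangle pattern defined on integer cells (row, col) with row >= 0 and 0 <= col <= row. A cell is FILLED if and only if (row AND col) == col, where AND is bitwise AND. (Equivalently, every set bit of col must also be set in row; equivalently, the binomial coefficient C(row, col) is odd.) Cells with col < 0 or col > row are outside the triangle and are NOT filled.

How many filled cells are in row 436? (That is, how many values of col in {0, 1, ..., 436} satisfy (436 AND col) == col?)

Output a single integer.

Answer: 32

Derivation:
436 in binary = 110110100
popcount(436) = number of 1-bits in 110110100 = 5
A col c satisfies (436 AND c) == c iff every set bit of c is also set in 436; each of the 5 set bits of 436 can independently be on or off in c.
count = 2^5 = 32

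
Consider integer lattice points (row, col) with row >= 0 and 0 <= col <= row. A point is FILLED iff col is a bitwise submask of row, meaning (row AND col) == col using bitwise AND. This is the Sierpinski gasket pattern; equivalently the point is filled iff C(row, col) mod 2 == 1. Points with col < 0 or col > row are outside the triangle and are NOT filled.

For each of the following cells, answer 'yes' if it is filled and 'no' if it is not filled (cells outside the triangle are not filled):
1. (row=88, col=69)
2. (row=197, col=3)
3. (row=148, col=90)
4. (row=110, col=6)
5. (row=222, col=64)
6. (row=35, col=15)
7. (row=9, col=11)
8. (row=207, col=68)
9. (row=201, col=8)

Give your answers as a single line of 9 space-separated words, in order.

(88,69): row=0b1011000, col=0b1000101, row AND col = 0b1000000 = 64; 64 != 69 -> empty
(197,3): row=0b11000101, col=0b11, row AND col = 0b1 = 1; 1 != 3 -> empty
(148,90): row=0b10010100, col=0b1011010, row AND col = 0b10000 = 16; 16 != 90 -> empty
(110,6): row=0b1101110, col=0b110, row AND col = 0b110 = 6; 6 == 6 -> filled
(222,64): row=0b11011110, col=0b1000000, row AND col = 0b1000000 = 64; 64 == 64 -> filled
(35,15): row=0b100011, col=0b1111, row AND col = 0b11 = 3; 3 != 15 -> empty
(9,11): col outside [0, 9] -> not filled
(207,68): row=0b11001111, col=0b1000100, row AND col = 0b1000100 = 68; 68 == 68 -> filled
(201,8): row=0b11001001, col=0b1000, row AND col = 0b1000 = 8; 8 == 8 -> filled

Answer: no no no yes yes no no yes yes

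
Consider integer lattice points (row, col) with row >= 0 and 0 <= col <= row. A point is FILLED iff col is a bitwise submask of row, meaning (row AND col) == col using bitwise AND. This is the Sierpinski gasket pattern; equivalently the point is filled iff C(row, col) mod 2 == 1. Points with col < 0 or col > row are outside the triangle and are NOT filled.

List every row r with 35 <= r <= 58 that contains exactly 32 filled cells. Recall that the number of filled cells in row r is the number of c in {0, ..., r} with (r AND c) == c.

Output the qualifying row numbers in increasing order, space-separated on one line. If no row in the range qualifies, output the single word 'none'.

Answer: 47 55

Derivation:
Row r has 2^popcount(r) filled cells, so we need popcount(r) = log2(32) = 5.
Scan r = 35..58 and keep those with exactly 5 one-bits:
r=35=100011 popcount=3 -> skip
r=36=100100 popcount=2 -> skip
r=37=100101 popcount=3 -> skip
r=38=100110 popcount=3 -> skip
r=39=100111 popcount=4 -> skip
r=40=101000 popcount=2 -> skip
r=41=101001 popcount=3 -> skip
r=42=101010 popcount=3 -> skip
r=43=101011 popcount=4 -> skip
r=44=101100 popcount=3 -> skip
r=45=101101 popcount=4 -> skip
r=46=101110 popcount=4 -> skip
r=47=101111 popcount=5 -> KEEP
r=48=110000 popcount=2 -> skip
r=49=110001 popcount=3 -> skip
r=50=110010 popcount=3 -> skip
r=51=110011 popcount=4 -> skip
r=52=110100 popcount=3 -> skip
r=53=110101 popcount=4 -> skip
r=54=110110 popcount=4 -> skip
r=55=110111 popcount=5 -> KEEP
r=56=111000 popcount=3 -> skip
r=57=111001 popcount=4 -> skip
r=58=111010 popcount=4 -> skip
Kept rows: 47 55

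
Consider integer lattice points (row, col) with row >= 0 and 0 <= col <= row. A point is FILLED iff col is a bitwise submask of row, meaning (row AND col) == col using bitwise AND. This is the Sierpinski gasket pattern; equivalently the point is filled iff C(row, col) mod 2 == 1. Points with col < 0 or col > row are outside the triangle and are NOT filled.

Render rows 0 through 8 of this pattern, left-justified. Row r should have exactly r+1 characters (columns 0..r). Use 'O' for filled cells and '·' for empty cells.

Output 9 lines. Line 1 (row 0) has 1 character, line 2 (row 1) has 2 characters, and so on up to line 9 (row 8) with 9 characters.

r0=0: O
r1=1: OO
r2=10: O·O
r3=11: OOOO
r4=100: O···O
r5=101: OO··OO
r6=110: O·O·O·O
r7=111: OOOOOOOO
r8=1000: O·······O

Answer: O
OO
O·O
OOOO
O···O
OO··OO
O·O·O·O
OOOOOOOO
O·······O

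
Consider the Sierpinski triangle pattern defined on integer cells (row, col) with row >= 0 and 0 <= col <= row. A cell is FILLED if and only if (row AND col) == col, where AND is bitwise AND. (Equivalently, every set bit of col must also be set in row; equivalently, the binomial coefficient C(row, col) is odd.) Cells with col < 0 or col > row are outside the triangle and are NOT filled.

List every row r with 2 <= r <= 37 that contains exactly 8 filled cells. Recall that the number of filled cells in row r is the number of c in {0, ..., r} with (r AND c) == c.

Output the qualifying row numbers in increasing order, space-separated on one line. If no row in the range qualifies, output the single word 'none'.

Answer: 7 11 13 14 19 21 22 25 26 28 35 37

Derivation:
Row r has 2^popcount(r) filled cells, so we need popcount(r) = log2(8) = 3.
Scan r = 2..37 and keep those with exactly 3 one-bits:
r=2=10 popcount=1 -> skip
r=3=11 popcount=2 -> skip
r=4=100 popcount=1 -> skip
r=5=101 popcount=2 -> skip
r=6=110 popcount=2 -> skip
r=7=111 popcount=3 -> KEEP
r=8=1000 popcount=1 -> skip
r=9=1001 popcount=2 -> skip
r=10=1010 popcount=2 -> skip
r=11=1011 popcount=3 -> KEEP
r=12=1100 popcount=2 -> skip
r=13=1101 popcount=3 -> KEEP
r=14=1110 popcount=3 -> KEEP
r=15=1111 popcount=4 -> skip
r=16=10000 popcount=1 -> skip
r=17=10001 popcount=2 -> skip
r=18=10010 popcount=2 -> skip
r=19=10011 popcount=3 -> KEEP
r=20=10100 popcount=2 -> skip
r=21=10101 popcount=3 -> KEEP
r=22=10110 popcount=3 -> KEEP
r=23=10111 popcount=4 -> skip
r=24=11000 popcount=2 -> skip
r=25=11001 popcount=3 -> KEEP
r=26=11010 popcount=3 -> KEEP
r=27=11011 popcount=4 -> skip
r=28=11100 popcount=3 -> KEEP
r=29=11101 popcount=4 -> skip
r=30=11110 popcount=4 -> skip
r=31=11111 popcount=5 -> skip
r=32=100000 popcount=1 -> skip
r=33=100001 popcount=2 -> skip
r=34=100010 popcount=2 -> skip
r=35=100011 popcount=3 -> KEEP
r=36=100100 popcount=2 -> skip
r=37=100101 popcount=3 -> KEEP
Kept rows: 7 11 13 14 19 21 22 25 26 28 35 37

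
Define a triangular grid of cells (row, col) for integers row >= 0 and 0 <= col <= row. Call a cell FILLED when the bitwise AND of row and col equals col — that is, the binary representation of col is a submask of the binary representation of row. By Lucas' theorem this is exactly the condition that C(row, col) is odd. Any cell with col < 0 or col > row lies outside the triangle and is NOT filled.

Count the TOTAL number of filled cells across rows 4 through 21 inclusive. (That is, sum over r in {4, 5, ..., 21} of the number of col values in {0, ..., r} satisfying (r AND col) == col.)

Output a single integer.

r4=100 pc1: +2 =2
r5=101 pc2: +4 =6
r6=110 pc2: +4 =10
r7=111 pc3: +8 =18
r8=1000 pc1: +2 =20
r9=1001 pc2: +4 =24
r10=1010 pc2: +4 =28
r11=1011 pc3: +8 =36
r12=1100 pc2: +4 =40
r13=1101 pc3: +8 =48
r14=1110 pc3: +8 =56
r15=1111 pc4: +16 =72
r16=10000 pc1: +2 =74
r17=10001 pc2: +4 =78
r18=10010 pc2: +4 =82
r19=10011 pc3: +8 =90
r20=10100 pc2: +4 =94
r21=10101 pc3: +8 =102

Answer: 102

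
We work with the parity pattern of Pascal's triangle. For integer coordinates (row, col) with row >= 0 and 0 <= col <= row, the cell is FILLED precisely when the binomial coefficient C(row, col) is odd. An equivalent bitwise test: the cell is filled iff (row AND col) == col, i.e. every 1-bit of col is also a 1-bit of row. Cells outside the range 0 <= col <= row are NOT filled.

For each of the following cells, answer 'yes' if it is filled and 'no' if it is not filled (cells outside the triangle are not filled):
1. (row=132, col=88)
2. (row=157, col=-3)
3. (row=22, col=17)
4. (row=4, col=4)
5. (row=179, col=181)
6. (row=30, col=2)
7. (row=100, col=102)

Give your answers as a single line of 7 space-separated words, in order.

Answer: no no no yes no yes no

Derivation:
(132,88): row=0b10000100, col=0b1011000, row AND col = 0b0 = 0; 0 != 88 -> empty
(157,-3): col outside [0, 157] -> not filled
(22,17): row=0b10110, col=0b10001, row AND col = 0b10000 = 16; 16 != 17 -> empty
(4,4): row=0b100, col=0b100, row AND col = 0b100 = 4; 4 == 4 -> filled
(179,181): col outside [0, 179] -> not filled
(30,2): row=0b11110, col=0b10, row AND col = 0b10 = 2; 2 == 2 -> filled
(100,102): col outside [0, 100] -> not filled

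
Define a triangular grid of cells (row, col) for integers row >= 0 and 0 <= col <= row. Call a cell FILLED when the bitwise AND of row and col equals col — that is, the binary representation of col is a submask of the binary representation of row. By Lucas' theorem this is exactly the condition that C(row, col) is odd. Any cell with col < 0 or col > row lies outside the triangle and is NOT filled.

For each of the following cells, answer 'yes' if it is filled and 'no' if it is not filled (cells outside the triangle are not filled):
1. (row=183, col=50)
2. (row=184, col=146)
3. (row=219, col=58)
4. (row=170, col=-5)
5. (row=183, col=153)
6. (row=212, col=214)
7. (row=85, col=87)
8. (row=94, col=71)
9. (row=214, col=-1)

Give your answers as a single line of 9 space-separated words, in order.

Answer: yes no no no no no no no no

Derivation:
(183,50): row=0b10110111, col=0b110010, row AND col = 0b110010 = 50; 50 == 50 -> filled
(184,146): row=0b10111000, col=0b10010010, row AND col = 0b10010000 = 144; 144 != 146 -> empty
(219,58): row=0b11011011, col=0b111010, row AND col = 0b11010 = 26; 26 != 58 -> empty
(170,-5): col outside [0, 170] -> not filled
(183,153): row=0b10110111, col=0b10011001, row AND col = 0b10010001 = 145; 145 != 153 -> empty
(212,214): col outside [0, 212] -> not filled
(85,87): col outside [0, 85] -> not filled
(94,71): row=0b1011110, col=0b1000111, row AND col = 0b1000110 = 70; 70 != 71 -> empty
(214,-1): col outside [0, 214] -> not filled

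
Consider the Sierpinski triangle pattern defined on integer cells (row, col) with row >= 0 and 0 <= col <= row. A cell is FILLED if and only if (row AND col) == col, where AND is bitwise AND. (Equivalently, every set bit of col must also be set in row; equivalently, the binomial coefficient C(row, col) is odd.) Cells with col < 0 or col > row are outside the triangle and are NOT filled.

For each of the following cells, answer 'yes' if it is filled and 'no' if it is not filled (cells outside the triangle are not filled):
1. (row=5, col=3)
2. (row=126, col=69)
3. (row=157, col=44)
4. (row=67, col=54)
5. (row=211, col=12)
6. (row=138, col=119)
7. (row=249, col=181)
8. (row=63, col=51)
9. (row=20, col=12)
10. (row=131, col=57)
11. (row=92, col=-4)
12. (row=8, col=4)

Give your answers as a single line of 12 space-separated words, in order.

Answer: no no no no no no no yes no no no no

Derivation:
(5,3): row=0b101, col=0b11, row AND col = 0b1 = 1; 1 != 3 -> empty
(126,69): row=0b1111110, col=0b1000101, row AND col = 0b1000100 = 68; 68 != 69 -> empty
(157,44): row=0b10011101, col=0b101100, row AND col = 0b1100 = 12; 12 != 44 -> empty
(67,54): row=0b1000011, col=0b110110, row AND col = 0b10 = 2; 2 != 54 -> empty
(211,12): row=0b11010011, col=0b1100, row AND col = 0b0 = 0; 0 != 12 -> empty
(138,119): row=0b10001010, col=0b1110111, row AND col = 0b10 = 2; 2 != 119 -> empty
(249,181): row=0b11111001, col=0b10110101, row AND col = 0b10110001 = 177; 177 != 181 -> empty
(63,51): row=0b111111, col=0b110011, row AND col = 0b110011 = 51; 51 == 51 -> filled
(20,12): row=0b10100, col=0b1100, row AND col = 0b100 = 4; 4 != 12 -> empty
(131,57): row=0b10000011, col=0b111001, row AND col = 0b1 = 1; 1 != 57 -> empty
(92,-4): col outside [0, 92] -> not filled
(8,4): row=0b1000, col=0b100, row AND col = 0b0 = 0; 0 != 4 -> empty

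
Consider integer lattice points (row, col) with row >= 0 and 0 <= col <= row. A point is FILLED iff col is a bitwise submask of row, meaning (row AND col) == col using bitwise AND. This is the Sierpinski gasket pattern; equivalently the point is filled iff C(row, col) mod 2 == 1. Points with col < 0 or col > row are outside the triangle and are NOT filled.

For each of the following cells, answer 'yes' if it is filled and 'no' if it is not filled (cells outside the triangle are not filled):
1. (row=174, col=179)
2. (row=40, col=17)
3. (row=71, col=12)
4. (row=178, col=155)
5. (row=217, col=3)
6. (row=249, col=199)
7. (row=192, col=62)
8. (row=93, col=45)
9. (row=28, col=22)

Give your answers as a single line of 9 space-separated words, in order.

(174,179): col outside [0, 174] -> not filled
(40,17): row=0b101000, col=0b10001, row AND col = 0b0 = 0; 0 != 17 -> empty
(71,12): row=0b1000111, col=0b1100, row AND col = 0b100 = 4; 4 != 12 -> empty
(178,155): row=0b10110010, col=0b10011011, row AND col = 0b10010010 = 146; 146 != 155 -> empty
(217,3): row=0b11011001, col=0b11, row AND col = 0b1 = 1; 1 != 3 -> empty
(249,199): row=0b11111001, col=0b11000111, row AND col = 0b11000001 = 193; 193 != 199 -> empty
(192,62): row=0b11000000, col=0b111110, row AND col = 0b0 = 0; 0 != 62 -> empty
(93,45): row=0b1011101, col=0b101101, row AND col = 0b1101 = 13; 13 != 45 -> empty
(28,22): row=0b11100, col=0b10110, row AND col = 0b10100 = 20; 20 != 22 -> empty

Answer: no no no no no no no no no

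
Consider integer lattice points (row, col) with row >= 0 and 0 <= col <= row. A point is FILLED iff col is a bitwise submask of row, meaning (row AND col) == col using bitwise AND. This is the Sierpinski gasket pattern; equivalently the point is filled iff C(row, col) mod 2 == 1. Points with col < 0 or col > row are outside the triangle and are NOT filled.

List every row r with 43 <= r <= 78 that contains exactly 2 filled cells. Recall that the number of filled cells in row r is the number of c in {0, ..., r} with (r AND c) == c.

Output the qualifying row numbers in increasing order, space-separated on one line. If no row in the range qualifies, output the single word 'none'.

Row r has 2^popcount(r) filled cells, so we need popcount(r) = log2(2) = 1.
Scan r = 43..78 and keep those with exactly 1 one-bits:
r=43=101011 popcount=4 -> skip
r=44=101100 popcount=3 -> skip
r=45=101101 popcount=4 -> skip
r=46=101110 popcount=4 -> skip
r=47=101111 popcount=5 -> skip
r=48=110000 popcount=2 -> skip
r=49=110001 popcount=3 -> skip
r=50=110010 popcount=3 -> skip
r=51=110011 popcount=4 -> skip
r=52=110100 popcount=3 -> skip
r=53=110101 popcount=4 -> skip
r=54=110110 popcount=4 -> skip
r=55=110111 popcount=5 -> skip
r=56=111000 popcount=3 -> skip
r=57=111001 popcount=4 -> skip
r=58=111010 popcount=4 -> skip
r=59=111011 popcount=5 -> skip
r=60=111100 popcount=4 -> skip
r=61=111101 popcount=5 -> skip
r=62=111110 popcount=5 -> skip
r=63=111111 popcount=6 -> skip
r=64=1000000 popcount=1 -> KEEP
r=65=1000001 popcount=2 -> skip
r=66=1000010 popcount=2 -> skip
r=67=1000011 popcount=3 -> skip
r=68=1000100 popcount=2 -> skip
r=69=1000101 popcount=3 -> skip
r=70=1000110 popcount=3 -> skip
r=71=1000111 popcount=4 -> skip
r=72=1001000 popcount=2 -> skip
r=73=1001001 popcount=3 -> skip
r=74=1001010 popcount=3 -> skip
r=75=1001011 popcount=4 -> skip
r=76=1001100 popcount=3 -> skip
r=77=1001101 popcount=4 -> skip
r=78=1001110 popcount=4 -> skip
Kept rows: 64

Answer: 64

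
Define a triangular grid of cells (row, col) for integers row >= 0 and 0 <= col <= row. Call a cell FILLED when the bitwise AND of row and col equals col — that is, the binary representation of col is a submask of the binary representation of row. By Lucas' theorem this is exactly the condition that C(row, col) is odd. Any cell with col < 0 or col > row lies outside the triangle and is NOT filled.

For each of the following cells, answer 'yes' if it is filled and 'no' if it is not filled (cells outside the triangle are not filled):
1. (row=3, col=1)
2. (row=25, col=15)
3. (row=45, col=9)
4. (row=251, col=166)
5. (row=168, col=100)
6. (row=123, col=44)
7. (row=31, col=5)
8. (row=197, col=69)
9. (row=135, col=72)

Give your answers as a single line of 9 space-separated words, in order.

Answer: yes no yes no no no yes yes no

Derivation:
(3,1): row=0b11, col=0b1, row AND col = 0b1 = 1; 1 == 1 -> filled
(25,15): row=0b11001, col=0b1111, row AND col = 0b1001 = 9; 9 != 15 -> empty
(45,9): row=0b101101, col=0b1001, row AND col = 0b1001 = 9; 9 == 9 -> filled
(251,166): row=0b11111011, col=0b10100110, row AND col = 0b10100010 = 162; 162 != 166 -> empty
(168,100): row=0b10101000, col=0b1100100, row AND col = 0b100000 = 32; 32 != 100 -> empty
(123,44): row=0b1111011, col=0b101100, row AND col = 0b101000 = 40; 40 != 44 -> empty
(31,5): row=0b11111, col=0b101, row AND col = 0b101 = 5; 5 == 5 -> filled
(197,69): row=0b11000101, col=0b1000101, row AND col = 0b1000101 = 69; 69 == 69 -> filled
(135,72): row=0b10000111, col=0b1001000, row AND col = 0b0 = 0; 0 != 72 -> empty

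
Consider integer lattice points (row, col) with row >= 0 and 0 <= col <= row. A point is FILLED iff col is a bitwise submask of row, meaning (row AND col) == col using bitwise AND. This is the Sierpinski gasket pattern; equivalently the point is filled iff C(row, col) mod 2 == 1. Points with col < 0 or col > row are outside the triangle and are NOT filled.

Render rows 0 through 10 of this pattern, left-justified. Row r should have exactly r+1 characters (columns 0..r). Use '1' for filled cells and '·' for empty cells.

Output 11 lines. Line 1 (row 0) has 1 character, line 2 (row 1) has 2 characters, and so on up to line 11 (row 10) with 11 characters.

Answer: 1
11
1·1
1111
1···1
11··11
1·1·1·1
11111111
1·······1
11······11
1·1·····1·1

Derivation:
r0=0: 1
r1=1: 11
r2=10: 1·1
r3=11: 1111
r4=100: 1···1
r5=101: 11··11
r6=110: 1·1·1·1
r7=111: 11111111
r8=1000: 1·······1
r9=1001: 11······11
r10=1010: 1·1·····1·1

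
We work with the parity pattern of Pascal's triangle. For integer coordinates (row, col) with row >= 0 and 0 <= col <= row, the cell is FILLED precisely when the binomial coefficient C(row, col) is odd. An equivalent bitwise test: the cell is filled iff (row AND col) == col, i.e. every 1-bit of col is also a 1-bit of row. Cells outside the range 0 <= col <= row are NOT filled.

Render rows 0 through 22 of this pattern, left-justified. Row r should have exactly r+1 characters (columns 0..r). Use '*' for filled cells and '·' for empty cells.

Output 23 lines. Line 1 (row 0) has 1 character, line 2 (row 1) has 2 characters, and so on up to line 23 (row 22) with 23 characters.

r0=0: *
r1=1: **
r2=10: *·*
r3=11: ****
r4=100: *···*
r5=101: **··**
r6=110: *·*·*·*
r7=111: ********
r8=1000: *·······*
r9=1001: **······**
r10=1010: *·*·····*·*
r11=1011: ****····****
r12=1100: *···*···*···*
r13=1101: **··**··**··**
r14=1110: *·*·*·*·*·*·*·*
r15=1111: ****************
r16=10000: *···············*
r17=10001: **··············**
r18=10010: *·*·············*·*
r19=10011: ****············****
r20=10100: *···*···········*···*
r21=10101: **··**··········**··**
r22=10110: *·*·*·*·········*·*·*·*

Answer: *
**
*·*
****
*···*
**··**
*·*·*·*
********
*·······*
**······**
*·*·····*·*
****····****
*···*···*···*
**··**··**··**
*·*·*·*·*·*·*·*
****************
*···············*
**··············**
*·*·············*·*
****············****
*···*···········*···*
**··**··········**··**
*·*·*·*·········*·*·*·*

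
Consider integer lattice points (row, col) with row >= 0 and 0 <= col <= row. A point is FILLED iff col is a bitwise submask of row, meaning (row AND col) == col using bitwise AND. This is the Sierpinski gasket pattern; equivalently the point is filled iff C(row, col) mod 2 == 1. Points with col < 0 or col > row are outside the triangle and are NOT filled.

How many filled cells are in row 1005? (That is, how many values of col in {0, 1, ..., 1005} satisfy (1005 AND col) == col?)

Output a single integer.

Answer: 256

Derivation:
1005 in binary = 1111101101
popcount(1005) = number of 1-bits in 1111101101 = 8
A col c satisfies (1005 AND c) == c iff every set bit of c is also set in 1005; each of the 8 set bits of 1005 can independently be on or off in c.
count = 2^8 = 256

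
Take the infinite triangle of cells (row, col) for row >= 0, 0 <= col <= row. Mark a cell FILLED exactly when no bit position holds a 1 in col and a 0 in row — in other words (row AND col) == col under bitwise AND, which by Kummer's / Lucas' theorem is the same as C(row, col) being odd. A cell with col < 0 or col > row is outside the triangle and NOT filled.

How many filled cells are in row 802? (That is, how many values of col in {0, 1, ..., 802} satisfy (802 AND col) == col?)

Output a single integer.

Answer: 16

Derivation:
802 in binary = 1100100010
popcount(802) = number of 1-bits in 1100100010 = 4
A col c satisfies (802 AND c) == c iff every set bit of c is also set in 802; each of the 4 set bits of 802 can independently be on or off in c.
count = 2^4 = 16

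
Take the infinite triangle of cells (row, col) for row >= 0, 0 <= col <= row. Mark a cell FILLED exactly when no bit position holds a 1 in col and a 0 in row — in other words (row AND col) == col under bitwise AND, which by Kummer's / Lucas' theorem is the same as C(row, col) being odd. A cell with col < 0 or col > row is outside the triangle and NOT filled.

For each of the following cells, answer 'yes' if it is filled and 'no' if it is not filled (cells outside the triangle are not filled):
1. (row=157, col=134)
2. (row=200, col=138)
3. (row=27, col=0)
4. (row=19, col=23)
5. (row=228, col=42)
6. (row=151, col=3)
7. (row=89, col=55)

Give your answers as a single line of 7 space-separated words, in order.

Answer: no no yes no no yes no

Derivation:
(157,134): row=0b10011101, col=0b10000110, row AND col = 0b10000100 = 132; 132 != 134 -> empty
(200,138): row=0b11001000, col=0b10001010, row AND col = 0b10001000 = 136; 136 != 138 -> empty
(27,0): row=0b11011, col=0b0, row AND col = 0b0 = 0; 0 == 0 -> filled
(19,23): col outside [0, 19] -> not filled
(228,42): row=0b11100100, col=0b101010, row AND col = 0b100000 = 32; 32 != 42 -> empty
(151,3): row=0b10010111, col=0b11, row AND col = 0b11 = 3; 3 == 3 -> filled
(89,55): row=0b1011001, col=0b110111, row AND col = 0b10001 = 17; 17 != 55 -> empty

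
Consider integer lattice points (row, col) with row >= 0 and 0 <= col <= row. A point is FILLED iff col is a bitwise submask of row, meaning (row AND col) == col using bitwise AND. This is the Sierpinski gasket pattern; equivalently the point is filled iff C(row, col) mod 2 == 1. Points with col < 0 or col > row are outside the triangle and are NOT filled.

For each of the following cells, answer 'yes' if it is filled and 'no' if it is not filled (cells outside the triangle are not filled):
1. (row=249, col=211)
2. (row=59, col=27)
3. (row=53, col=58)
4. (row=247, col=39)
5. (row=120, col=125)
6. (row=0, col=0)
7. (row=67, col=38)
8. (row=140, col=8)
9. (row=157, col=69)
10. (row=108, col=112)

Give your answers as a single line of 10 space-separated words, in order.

(249,211): row=0b11111001, col=0b11010011, row AND col = 0b11010001 = 209; 209 != 211 -> empty
(59,27): row=0b111011, col=0b11011, row AND col = 0b11011 = 27; 27 == 27 -> filled
(53,58): col outside [0, 53] -> not filled
(247,39): row=0b11110111, col=0b100111, row AND col = 0b100111 = 39; 39 == 39 -> filled
(120,125): col outside [0, 120] -> not filled
(0,0): row=0b0, col=0b0, row AND col = 0b0 = 0; 0 == 0 -> filled
(67,38): row=0b1000011, col=0b100110, row AND col = 0b10 = 2; 2 != 38 -> empty
(140,8): row=0b10001100, col=0b1000, row AND col = 0b1000 = 8; 8 == 8 -> filled
(157,69): row=0b10011101, col=0b1000101, row AND col = 0b101 = 5; 5 != 69 -> empty
(108,112): col outside [0, 108] -> not filled

Answer: no yes no yes no yes no yes no no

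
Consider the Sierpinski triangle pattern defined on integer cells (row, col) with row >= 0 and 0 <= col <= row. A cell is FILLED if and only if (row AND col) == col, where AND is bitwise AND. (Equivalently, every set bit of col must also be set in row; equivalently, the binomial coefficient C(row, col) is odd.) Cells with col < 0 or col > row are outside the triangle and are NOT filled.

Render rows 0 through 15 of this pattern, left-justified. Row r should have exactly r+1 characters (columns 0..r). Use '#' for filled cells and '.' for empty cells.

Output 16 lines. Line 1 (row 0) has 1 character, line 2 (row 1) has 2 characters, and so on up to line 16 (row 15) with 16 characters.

r0=0: #
r1=1: ##
r2=10: #.#
r3=11: ####
r4=100: #...#
r5=101: ##..##
r6=110: #.#.#.#
r7=111: ########
r8=1000: #.......#
r9=1001: ##......##
r10=1010: #.#.....#.#
r11=1011: ####....####
r12=1100: #...#...#...#
r13=1101: ##..##..##..##
r14=1110: #.#.#.#.#.#.#.#
r15=1111: ################

Answer: #
##
#.#
####
#...#
##..##
#.#.#.#
########
#.......#
##......##
#.#.....#.#
####....####
#...#...#...#
##..##..##..##
#.#.#.#.#.#.#.#
################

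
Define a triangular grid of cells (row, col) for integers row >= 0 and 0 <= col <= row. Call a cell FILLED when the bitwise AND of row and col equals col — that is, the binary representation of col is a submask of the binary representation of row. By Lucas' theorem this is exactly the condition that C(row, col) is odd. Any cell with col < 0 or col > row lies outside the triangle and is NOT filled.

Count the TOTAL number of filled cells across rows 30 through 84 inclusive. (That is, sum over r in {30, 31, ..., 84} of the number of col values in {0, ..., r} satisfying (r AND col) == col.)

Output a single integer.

r30=11110 pc4: +16 =16
r31=11111 pc5: +32 =48
r32=100000 pc1: +2 =50
r33=100001 pc2: +4 =54
r34=100010 pc2: +4 =58
r35=100011 pc3: +8 =66
r36=100100 pc2: +4 =70
r37=100101 pc3: +8 =78
r38=100110 pc3: +8 =86
r39=100111 pc4: +16 =102
r40=101000 pc2: +4 =106
r41=101001 pc3: +8 =114
r42=101010 pc3: +8 =122
r43=101011 pc4: +16 =138
r44=101100 pc3: +8 =146
r45=101101 pc4: +16 =162
r46=101110 pc4: +16 =178
r47=101111 pc5: +32 =210
r48=110000 pc2: +4 =214
r49=110001 pc3: +8 =222
r50=110010 pc3: +8 =230
r51=110011 pc4: +16 =246
r52=110100 pc3: +8 =254
r53=110101 pc4: +16 =270
r54=110110 pc4: +16 =286
r55=110111 pc5: +32 =318
r56=111000 pc3: +8 =326
r57=111001 pc4: +16 =342
r58=111010 pc4: +16 =358
r59=111011 pc5: +32 =390
r60=111100 pc4: +16 =406
r61=111101 pc5: +32 =438
r62=111110 pc5: +32 =470
r63=111111 pc6: +64 =534
r64=1000000 pc1: +2 =536
r65=1000001 pc2: +4 =540
r66=1000010 pc2: +4 =544
r67=1000011 pc3: +8 =552
r68=1000100 pc2: +4 =556
r69=1000101 pc3: +8 =564
r70=1000110 pc3: +8 =572
r71=1000111 pc4: +16 =588
r72=1001000 pc2: +4 =592
r73=1001001 pc3: +8 =600
r74=1001010 pc3: +8 =608
r75=1001011 pc4: +16 =624
r76=1001100 pc3: +8 =632
r77=1001101 pc4: +16 =648
r78=1001110 pc4: +16 =664
r79=1001111 pc5: +32 =696
r80=1010000 pc2: +4 =700
r81=1010001 pc3: +8 =708
r82=1010010 pc3: +8 =716
r83=1010011 pc4: +16 =732
r84=1010100 pc3: +8 =740

Answer: 740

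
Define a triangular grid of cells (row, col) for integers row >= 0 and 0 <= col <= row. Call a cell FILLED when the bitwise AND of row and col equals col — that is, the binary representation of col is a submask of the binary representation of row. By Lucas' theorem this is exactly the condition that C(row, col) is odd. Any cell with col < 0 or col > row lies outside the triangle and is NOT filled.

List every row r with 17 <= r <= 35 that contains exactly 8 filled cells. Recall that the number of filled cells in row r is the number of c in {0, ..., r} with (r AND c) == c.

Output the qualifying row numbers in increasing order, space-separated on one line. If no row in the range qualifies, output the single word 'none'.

Answer: 19 21 22 25 26 28 35

Derivation:
Row r has 2^popcount(r) filled cells, so we need popcount(r) = log2(8) = 3.
Scan r = 17..35 and keep those with exactly 3 one-bits:
r=17=10001 popcount=2 -> skip
r=18=10010 popcount=2 -> skip
r=19=10011 popcount=3 -> KEEP
r=20=10100 popcount=2 -> skip
r=21=10101 popcount=3 -> KEEP
r=22=10110 popcount=3 -> KEEP
r=23=10111 popcount=4 -> skip
r=24=11000 popcount=2 -> skip
r=25=11001 popcount=3 -> KEEP
r=26=11010 popcount=3 -> KEEP
r=27=11011 popcount=4 -> skip
r=28=11100 popcount=3 -> KEEP
r=29=11101 popcount=4 -> skip
r=30=11110 popcount=4 -> skip
r=31=11111 popcount=5 -> skip
r=32=100000 popcount=1 -> skip
r=33=100001 popcount=2 -> skip
r=34=100010 popcount=2 -> skip
r=35=100011 popcount=3 -> KEEP
Kept rows: 19 21 22 25 26 28 35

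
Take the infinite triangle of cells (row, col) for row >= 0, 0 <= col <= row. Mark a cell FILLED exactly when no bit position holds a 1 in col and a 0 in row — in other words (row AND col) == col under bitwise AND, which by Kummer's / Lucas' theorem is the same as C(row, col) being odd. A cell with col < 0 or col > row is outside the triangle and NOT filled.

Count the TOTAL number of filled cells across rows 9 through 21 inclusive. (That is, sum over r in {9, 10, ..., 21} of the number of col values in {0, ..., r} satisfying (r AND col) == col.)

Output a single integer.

Answer: 82

Derivation:
r9=1001 pc2: +4 =4
r10=1010 pc2: +4 =8
r11=1011 pc3: +8 =16
r12=1100 pc2: +4 =20
r13=1101 pc3: +8 =28
r14=1110 pc3: +8 =36
r15=1111 pc4: +16 =52
r16=10000 pc1: +2 =54
r17=10001 pc2: +4 =58
r18=10010 pc2: +4 =62
r19=10011 pc3: +8 =70
r20=10100 pc2: +4 =74
r21=10101 pc3: +8 =82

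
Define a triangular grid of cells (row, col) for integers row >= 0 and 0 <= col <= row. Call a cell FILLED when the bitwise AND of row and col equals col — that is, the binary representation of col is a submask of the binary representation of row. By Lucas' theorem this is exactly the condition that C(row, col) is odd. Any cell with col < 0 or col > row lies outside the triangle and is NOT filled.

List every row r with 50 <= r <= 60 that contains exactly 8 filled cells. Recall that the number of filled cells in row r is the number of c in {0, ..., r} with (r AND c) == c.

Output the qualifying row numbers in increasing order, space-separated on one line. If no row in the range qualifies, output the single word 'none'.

Answer: 50 52 56

Derivation:
Row r has 2^popcount(r) filled cells, so we need popcount(r) = log2(8) = 3.
Scan r = 50..60 and keep those with exactly 3 one-bits:
r=50=110010 popcount=3 -> KEEP
r=51=110011 popcount=4 -> skip
r=52=110100 popcount=3 -> KEEP
r=53=110101 popcount=4 -> skip
r=54=110110 popcount=4 -> skip
r=55=110111 popcount=5 -> skip
r=56=111000 popcount=3 -> KEEP
r=57=111001 popcount=4 -> skip
r=58=111010 popcount=4 -> skip
r=59=111011 popcount=5 -> skip
r=60=111100 popcount=4 -> skip
Kept rows: 50 52 56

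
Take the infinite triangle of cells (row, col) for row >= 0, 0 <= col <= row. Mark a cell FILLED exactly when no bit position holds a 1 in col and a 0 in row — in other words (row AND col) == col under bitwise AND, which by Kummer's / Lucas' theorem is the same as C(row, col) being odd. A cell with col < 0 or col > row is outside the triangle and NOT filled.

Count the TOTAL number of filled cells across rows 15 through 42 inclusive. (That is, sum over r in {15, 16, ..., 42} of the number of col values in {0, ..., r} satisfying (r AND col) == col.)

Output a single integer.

r15=1111 pc4: +16 =16
r16=10000 pc1: +2 =18
r17=10001 pc2: +4 =22
r18=10010 pc2: +4 =26
r19=10011 pc3: +8 =34
r20=10100 pc2: +4 =38
r21=10101 pc3: +8 =46
r22=10110 pc3: +8 =54
r23=10111 pc4: +16 =70
r24=11000 pc2: +4 =74
r25=11001 pc3: +8 =82
r26=11010 pc3: +8 =90
r27=11011 pc4: +16 =106
r28=11100 pc3: +8 =114
r29=11101 pc4: +16 =130
r30=11110 pc4: +16 =146
r31=11111 pc5: +32 =178
r32=100000 pc1: +2 =180
r33=100001 pc2: +4 =184
r34=100010 pc2: +4 =188
r35=100011 pc3: +8 =196
r36=100100 pc2: +4 =200
r37=100101 pc3: +8 =208
r38=100110 pc3: +8 =216
r39=100111 pc4: +16 =232
r40=101000 pc2: +4 =236
r41=101001 pc3: +8 =244
r42=101010 pc3: +8 =252

Answer: 252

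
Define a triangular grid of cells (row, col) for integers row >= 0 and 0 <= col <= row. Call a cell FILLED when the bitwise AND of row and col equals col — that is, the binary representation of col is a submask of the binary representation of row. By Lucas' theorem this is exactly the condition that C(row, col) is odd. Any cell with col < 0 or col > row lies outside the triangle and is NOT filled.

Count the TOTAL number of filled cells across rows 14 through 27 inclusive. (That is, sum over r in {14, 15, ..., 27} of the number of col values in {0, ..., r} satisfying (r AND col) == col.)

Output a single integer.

r14=1110 pc3: +8 =8
r15=1111 pc4: +16 =24
r16=10000 pc1: +2 =26
r17=10001 pc2: +4 =30
r18=10010 pc2: +4 =34
r19=10011 pc3: +8 =42
r20=10100 pc2: +4 =46
r21=10101 pc3: +8 =54
r22=10110 pc3: +8 =62
r23=10111 pc4: +16 =78
r24=11000 pc2: +4 =82
r25=11001 pc3: +8 =90
r26=11010 pc3: +8 =98
r27=11011 pc4: +16 =114

Answer: 114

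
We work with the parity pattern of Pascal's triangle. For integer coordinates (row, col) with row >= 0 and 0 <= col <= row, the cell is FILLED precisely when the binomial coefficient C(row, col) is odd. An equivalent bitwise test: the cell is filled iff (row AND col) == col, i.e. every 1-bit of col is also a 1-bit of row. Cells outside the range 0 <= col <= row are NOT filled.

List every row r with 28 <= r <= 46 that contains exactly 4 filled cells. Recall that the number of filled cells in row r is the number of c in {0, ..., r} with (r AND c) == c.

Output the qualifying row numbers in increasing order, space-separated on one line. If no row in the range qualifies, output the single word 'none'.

Row r has 2^popcount(r) filled cells, so we need popcount(r) = log2(4) = 2.
Scan r = 28..46 and keep those with exactly 2 one-bits:
r=28=11100 popcount=3 -> skip
r=29=11101 popcount=4 -> skip
r=30=11110 popcount=4 -> skip
r=31=11111 popcount=5 -> skip
r=32=100000 popcount=1 -> skip
r=33=100001 popcount=2 -> KEEP
r=34=100010 popcount=2 -> KEEP
r=35=100011 popcount=3 -> skip
r=36=100100 popcount=2 -> KEEP
r=37=100101 popcount=3 -> skip
r=38=100110 popcount=3 -> skip
r=39=100111 popcount=4 -> skip
r=40=101000 popcount=2 -> KEEP
r=41=101001 popcount=3 -> skip
r=42=101010 popcount=3 -> skip
r=43=101011 popcount=4 -> skip
r=44=101100 popcount=3 -> skip
r=45=101101 popcount=4 -> skip
r=46=101110 popcount=4 -> skip
Kept rows: 33 34 36 40

Answer: 33 34 36 40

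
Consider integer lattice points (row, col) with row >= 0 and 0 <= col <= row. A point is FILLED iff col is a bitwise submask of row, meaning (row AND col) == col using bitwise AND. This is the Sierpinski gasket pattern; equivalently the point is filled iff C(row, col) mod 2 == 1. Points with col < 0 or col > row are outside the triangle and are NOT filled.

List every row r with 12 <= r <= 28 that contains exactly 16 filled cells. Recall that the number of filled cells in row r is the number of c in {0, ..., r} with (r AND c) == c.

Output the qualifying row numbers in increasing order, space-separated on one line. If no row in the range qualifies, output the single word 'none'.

Answer: 15 23 27

Derivation:
Row r has 2^popcount(r) filled cells, so we need popcount(r) = log2(16) = 4.
Scan r = 12..28 and keep those with exactly 4 one-bits:
r=12=1100 popcount=2 -> skip
r=13=1101 popcount=3 -> skip
r=14=1110 popcount=3 -> skip
r=15=1111 popcount=4 -> KEEP
r=16=10000 popcount=1 -> skip
r=17=10001 popcount=2 -> skip
r=18=10010 popcount=2 -> skip
r=19=10011 popcount=3 -> skip
r=20=10100 popcount=2 -> skip
r=21=10101 popcount=3 -> skip
r=22=10110 popcount=3 -> skip
r=23=10111 popcount=4 -> KEEP
r=24=11000 popcount=2 -> skip
r=25=11001 popcount=3 -> skip
r=26=11010 popcount=3 -> skip
r=27=11011 popcount=4 -> KEEP
r=28=11100 popcount=3 -> skip
Kept rows: 15 23 27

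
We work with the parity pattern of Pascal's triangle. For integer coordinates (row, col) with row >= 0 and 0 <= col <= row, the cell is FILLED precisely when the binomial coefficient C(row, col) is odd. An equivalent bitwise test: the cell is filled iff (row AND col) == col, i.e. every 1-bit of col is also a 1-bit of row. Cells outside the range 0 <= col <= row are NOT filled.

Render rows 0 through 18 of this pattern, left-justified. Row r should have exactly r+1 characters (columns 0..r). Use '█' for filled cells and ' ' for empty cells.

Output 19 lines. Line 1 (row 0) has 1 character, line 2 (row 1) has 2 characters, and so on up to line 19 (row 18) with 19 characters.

r0=0: █
r1=1: ██
r2=10: █ █
r3=11: ████
r4=100: █   █
r5=101: ██  ██
r6=110: █ █ █ █
r7=111: ████████
r8=1000: █       █
r9=1001: ██      ██
r10=1010: █ █     █ █
r11=1011: ████    ████
r12=1100: █   █   █   █
r13=1101: ██  ██  ██  ██
r14=1110: █ █ █ █ █ █ █ █
r15=1111: ████████████████
r16=10000: █               █
r17=10001: ██              ██
r18=10010: █ █             █ █

Answer: █
██
█ █
████
█   █
██  ██
█ █ █ █
████████
█       █
██      ██
█ █     █ █
████    ████
█   █   █   █
██  ██  ██  ██
█ █ █ █ █ █ █ █
████████████████
█               █
██              ██
█ █             █ █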